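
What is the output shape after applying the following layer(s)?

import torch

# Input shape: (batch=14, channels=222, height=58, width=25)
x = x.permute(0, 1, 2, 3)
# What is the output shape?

Input shape: (14, 222, 58, 25)
Output shape: (14, 222, 58, 25)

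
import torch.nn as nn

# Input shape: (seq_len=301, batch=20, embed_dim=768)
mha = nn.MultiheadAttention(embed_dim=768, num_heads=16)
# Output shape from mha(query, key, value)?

Input shape: (301, 20, 768)
Output shape: (301, 20, 768)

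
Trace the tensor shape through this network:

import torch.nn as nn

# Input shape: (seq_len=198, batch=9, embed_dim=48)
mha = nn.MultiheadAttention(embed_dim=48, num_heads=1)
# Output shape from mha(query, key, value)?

Input shape: (198, 9, 48)
Output shape: (198, 9, 48)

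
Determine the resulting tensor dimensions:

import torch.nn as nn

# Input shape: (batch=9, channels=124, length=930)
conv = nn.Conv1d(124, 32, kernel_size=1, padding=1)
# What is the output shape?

Input shape: (9, 124, 930)
Output shape: (9, 32, 932)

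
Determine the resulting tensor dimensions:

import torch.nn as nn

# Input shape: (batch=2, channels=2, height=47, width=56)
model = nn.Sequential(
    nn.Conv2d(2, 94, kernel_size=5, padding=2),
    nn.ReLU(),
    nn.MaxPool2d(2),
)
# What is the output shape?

Input shape: (2, 2, 47, 56)
  -> after Conv2d: (2, 94, 47, 56)
  -> after ReLU: (2, 94, 47, 56)
Output shape: (2, 94, 23, 28)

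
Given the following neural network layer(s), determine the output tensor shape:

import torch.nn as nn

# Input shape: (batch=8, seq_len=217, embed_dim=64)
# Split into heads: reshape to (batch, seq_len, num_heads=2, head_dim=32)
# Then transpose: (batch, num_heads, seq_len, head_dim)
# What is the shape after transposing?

Input shape: (8, 217, 64)
  -> after reshape: (8, 217, 2, 32)
Output shape: (8, 2, 217, 32)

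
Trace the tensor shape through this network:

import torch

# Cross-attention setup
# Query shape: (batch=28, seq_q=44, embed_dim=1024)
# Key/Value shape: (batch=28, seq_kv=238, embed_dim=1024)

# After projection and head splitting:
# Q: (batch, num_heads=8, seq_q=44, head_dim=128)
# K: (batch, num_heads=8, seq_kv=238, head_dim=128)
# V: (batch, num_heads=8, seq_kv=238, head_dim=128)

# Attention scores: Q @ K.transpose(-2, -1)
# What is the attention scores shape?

Input shape: (28, 44, 1024)
Output shape: (28, 8, 44, 238)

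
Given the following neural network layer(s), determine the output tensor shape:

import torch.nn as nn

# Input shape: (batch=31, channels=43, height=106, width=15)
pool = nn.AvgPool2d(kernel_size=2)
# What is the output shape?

Input shape: (31, 43, 106, 15)
Output shape: (31, 43, 53, 7)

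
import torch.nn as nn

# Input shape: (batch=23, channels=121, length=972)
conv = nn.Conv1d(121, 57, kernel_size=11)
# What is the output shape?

Input shape: (23, 121, 972)
Output shape: (23, 57, 962)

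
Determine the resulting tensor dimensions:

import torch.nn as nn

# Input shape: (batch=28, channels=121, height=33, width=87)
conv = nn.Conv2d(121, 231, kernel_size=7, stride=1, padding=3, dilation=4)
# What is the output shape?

Input shape: (28, 121, 33, 87)
Output shape: (28, 231, 15, 69)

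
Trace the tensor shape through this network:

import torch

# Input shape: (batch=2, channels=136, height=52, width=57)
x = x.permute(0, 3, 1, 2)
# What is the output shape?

Input shape: (2, 136, 52, 57)
Output shape: (2, 57, 136, 52)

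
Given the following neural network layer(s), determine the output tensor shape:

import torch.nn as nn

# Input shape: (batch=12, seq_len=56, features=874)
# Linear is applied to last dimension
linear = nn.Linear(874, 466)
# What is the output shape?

Input shape: (12, 56, 874)
Output shape: (12, 56, 466)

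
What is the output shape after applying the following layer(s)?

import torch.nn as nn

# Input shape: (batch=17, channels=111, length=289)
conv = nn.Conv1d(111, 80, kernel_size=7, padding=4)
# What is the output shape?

Input shape: (17, 111, 289)
Output shape: (17, 80, 291)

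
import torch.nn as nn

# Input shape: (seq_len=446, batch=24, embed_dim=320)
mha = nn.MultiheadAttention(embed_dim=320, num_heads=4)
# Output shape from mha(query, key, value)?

Input shape: (446, 24, 320)
Output shape: (446, 24, 320)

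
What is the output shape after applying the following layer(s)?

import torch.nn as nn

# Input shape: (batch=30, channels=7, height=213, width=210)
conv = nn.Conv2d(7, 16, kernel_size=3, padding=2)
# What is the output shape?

Input shape: (30, 7, 213, 210)
Output shape: (30, 16, 215, 212)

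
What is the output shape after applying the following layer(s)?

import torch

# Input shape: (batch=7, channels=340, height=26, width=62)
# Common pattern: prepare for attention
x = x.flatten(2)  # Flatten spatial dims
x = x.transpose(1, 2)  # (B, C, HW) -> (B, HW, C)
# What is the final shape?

Input shape: (7, 340, 26, 62)
  -> after flatten(2): (7, 340, 1612)
Output shape: (7, 1612, 340)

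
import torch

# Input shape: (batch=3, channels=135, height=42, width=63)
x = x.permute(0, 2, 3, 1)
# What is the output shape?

Input shape: (3, 135, 42, 63)
Output shape: (3, 42, 63, 135)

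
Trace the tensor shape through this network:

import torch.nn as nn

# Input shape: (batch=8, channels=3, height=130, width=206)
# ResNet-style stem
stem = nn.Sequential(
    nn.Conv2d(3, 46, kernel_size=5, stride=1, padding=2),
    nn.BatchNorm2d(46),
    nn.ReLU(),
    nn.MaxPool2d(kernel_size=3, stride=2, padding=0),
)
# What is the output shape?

Input shape: (8, 3, 130, 206)
  -> after Conv2d 5x5 stride=1: (8, 46, 130, 206)
Output shape: (8, 46, 64, 102)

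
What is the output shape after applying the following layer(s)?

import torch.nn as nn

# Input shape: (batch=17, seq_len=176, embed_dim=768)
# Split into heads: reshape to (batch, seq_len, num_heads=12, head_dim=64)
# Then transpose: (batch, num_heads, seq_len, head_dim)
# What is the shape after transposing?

Input shape: (17, 176, 768)
  -> after reshape: (17, 176, 12, 64)
Output shape: (17, 12, 176, 64)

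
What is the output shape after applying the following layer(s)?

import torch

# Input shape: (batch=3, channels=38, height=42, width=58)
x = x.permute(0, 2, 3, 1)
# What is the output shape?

Input shape: (3, 38, 42, 58)
Output shape: (3, 42, 58, 38)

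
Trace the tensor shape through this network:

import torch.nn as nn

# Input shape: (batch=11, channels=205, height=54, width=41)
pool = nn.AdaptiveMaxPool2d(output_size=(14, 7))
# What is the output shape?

Input shape: (11, 205, 54, 41)
Output shape: (11, 205, 14, 7)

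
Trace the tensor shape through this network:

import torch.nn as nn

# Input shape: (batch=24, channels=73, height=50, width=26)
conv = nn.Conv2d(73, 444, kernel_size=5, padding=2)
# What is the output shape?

Input shape: (24, 73, 50, 26)
Output shape: (24, 444, 50, 26)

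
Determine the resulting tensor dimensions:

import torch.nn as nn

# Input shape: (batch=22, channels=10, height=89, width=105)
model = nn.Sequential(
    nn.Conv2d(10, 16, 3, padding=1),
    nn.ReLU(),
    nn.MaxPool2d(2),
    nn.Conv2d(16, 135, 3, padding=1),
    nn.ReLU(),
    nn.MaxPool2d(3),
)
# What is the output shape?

Input shape: (22, 10, 89, 105)
  -> after first Conv2d: (22, 16, 89, 105)
  -> after first MaxPool2d: (22, 16, 44, 52)
  -> after second Conv2d: (22, 135, 44, 52)
Output shape: (22, 135, 14, 17)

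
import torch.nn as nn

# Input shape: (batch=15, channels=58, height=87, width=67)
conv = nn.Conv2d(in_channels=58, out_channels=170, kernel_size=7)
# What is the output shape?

Input shape: (15, 58, 87, 67)
Output shape: (15, 170, 81, 61)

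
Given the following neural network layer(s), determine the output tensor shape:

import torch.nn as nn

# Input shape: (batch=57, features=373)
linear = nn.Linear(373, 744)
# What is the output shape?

Input shape: (57, 373)
Output shape: (57, 744)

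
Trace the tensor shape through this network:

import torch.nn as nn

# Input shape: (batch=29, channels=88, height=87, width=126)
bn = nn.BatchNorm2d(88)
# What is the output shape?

Input shape: (29, 88, 87, 126)
Output shape: (29, 88, 87, 126)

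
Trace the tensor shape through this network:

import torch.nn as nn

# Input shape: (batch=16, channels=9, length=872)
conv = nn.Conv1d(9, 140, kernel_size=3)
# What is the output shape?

Input shape: (16, 9, 872)
Output shape: (16, 140, 870)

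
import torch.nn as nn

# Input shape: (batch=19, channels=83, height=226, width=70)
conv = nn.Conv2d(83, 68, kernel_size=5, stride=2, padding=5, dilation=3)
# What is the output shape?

Input shape: (19, 83, 226, 70)
Output shape: (19, 68, 112, 34)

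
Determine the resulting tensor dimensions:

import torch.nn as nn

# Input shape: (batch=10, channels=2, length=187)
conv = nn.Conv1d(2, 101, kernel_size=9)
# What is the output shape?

Input shape: (10, 2, 187)
Output shape: (10, 101, 179)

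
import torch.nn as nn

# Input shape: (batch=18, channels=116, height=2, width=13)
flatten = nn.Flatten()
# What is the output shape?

Input shape: (18, 116, 2, 13)
Output shape: (18, 3016)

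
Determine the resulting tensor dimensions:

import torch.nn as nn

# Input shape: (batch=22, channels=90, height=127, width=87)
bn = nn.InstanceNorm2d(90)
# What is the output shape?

Input shape: (22, 90, 127, 87)
Output shape: (22, 90, 127, 87)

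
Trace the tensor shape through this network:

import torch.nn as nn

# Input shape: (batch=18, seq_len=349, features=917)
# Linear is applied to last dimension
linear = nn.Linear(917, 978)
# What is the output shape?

Input shape: (18, 349, 917)
Output shape: (18, 349, 978)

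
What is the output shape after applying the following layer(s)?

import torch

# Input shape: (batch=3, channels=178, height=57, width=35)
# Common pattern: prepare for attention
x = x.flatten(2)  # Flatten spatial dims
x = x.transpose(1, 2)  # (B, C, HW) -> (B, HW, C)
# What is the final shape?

Input shape: (3, 178, 57, 35)
  -> after flatten(2): (3, 178, 1995)
Output shape: (3, 1995, 178)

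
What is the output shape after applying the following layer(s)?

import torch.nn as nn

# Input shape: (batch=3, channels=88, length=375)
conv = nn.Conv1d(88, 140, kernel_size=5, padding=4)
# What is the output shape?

Input shape: (3, 88, 375)
Output shape: (3, 140, 379)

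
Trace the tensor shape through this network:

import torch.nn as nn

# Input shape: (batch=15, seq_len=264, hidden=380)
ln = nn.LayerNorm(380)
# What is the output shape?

Input shape: (15, 264, 380)
Output shape: (15, 264, 380)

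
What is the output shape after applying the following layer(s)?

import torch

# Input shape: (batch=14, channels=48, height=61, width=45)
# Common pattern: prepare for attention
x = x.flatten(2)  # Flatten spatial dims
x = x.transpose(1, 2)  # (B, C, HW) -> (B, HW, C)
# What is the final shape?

Input shape: (14, 48, 61, 45)
  -> after flatten(2): (14, 48, 2745)
Output shape: (14, 2745, 48)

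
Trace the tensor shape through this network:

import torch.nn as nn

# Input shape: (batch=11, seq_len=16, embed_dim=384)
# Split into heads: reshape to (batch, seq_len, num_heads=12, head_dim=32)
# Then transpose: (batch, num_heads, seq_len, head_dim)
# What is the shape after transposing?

Input shape: (11, 16, 384)
  -> after reshape: (11, 16, 12, 32)
Output shape: (11, 12, 16, 32)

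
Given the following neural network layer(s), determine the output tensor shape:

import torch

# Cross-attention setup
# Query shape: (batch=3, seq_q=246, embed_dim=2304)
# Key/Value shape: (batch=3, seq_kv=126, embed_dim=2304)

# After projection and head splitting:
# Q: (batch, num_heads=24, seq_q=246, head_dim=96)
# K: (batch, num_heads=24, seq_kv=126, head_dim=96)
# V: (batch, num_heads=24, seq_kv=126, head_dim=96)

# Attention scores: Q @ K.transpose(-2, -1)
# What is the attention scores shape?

Input shape: (3, 246, 2304)
Output shape: (3, 24, 246, 126)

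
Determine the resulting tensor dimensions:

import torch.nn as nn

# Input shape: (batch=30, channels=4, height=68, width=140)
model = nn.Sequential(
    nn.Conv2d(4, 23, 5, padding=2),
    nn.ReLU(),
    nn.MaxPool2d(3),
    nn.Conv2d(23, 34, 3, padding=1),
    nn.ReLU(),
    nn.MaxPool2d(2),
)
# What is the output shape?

Input shape: (30, 4, 68, 140)
  -> after first Conv2d: (30, 23, 68, 140)
  -> after first MaxPool2d: (30, 23, 22, 46)
  -> after second Conv2d: (30, 34, 22, 46)
Output shape: (30, 34, 11, 23)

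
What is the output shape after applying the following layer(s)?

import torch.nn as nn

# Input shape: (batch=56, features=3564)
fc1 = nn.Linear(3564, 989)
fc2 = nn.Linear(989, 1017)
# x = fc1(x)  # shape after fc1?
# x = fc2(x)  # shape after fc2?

Input shape: (56, 3564)
  -> after fc1: (56, 989)
Output shape: (56, 1017)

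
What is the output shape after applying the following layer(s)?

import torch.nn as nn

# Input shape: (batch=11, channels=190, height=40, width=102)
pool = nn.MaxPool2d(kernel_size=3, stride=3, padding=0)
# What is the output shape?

Input shape: (11, 190, 40, 102)
Output shape: (11, 190, 13, 34)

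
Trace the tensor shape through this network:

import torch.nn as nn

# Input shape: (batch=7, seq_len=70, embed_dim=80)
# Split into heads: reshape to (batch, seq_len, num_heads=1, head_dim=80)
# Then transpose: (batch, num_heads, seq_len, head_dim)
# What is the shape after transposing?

Input shape: (7, 70, 80)
  -> after reshape: (7, 70, 1, 80)
Output shape: (7, 1, 70, 80)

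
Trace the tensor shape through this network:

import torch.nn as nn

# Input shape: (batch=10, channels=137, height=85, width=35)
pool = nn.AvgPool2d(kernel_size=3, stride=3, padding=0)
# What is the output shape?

Input shape: (10, 137, 85, 35)
Output shape: (10, 137, 28, 11)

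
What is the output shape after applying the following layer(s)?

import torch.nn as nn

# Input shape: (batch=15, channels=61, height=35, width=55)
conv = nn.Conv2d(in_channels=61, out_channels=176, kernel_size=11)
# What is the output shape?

Input shape: (15, 61, 35, 55)
Output shape: (15, 176, 25, 45)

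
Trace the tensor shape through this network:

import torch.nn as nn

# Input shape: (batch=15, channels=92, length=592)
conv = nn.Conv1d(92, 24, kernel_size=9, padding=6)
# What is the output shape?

Input shape: (15, 92, 592)
Output shape: (15, 24, 596)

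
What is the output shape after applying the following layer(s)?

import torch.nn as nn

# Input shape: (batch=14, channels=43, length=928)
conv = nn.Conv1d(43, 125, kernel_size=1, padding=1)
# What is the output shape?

Input shape: (14, 43, 928)
Output shape: (14, 125, 930)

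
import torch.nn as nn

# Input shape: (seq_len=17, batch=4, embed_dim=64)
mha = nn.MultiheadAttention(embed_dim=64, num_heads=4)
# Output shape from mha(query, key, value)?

Input shape: (17, 4, 64)
Output shape: (17, 4, 64)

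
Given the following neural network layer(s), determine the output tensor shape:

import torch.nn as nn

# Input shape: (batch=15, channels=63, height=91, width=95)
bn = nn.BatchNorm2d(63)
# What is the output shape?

Input shape: (15, 63, 91, 95)
Output shape: (15, 63, 91, 95)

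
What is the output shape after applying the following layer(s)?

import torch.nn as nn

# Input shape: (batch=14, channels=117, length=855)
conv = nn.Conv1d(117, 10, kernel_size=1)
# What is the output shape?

Input shape: (14, 117, 855)
Output shape: (14, 10, 855)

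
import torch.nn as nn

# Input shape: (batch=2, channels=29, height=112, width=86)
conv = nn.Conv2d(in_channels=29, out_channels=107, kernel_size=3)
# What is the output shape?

Input shape: (2, 29, 112, 86)
Output shape: (2, 107, 110, 84)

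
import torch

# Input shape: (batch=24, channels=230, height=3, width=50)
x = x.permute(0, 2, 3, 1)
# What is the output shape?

Input shape: (24, 230, 3, 50)
Output shape: (24, 3, 50, 230)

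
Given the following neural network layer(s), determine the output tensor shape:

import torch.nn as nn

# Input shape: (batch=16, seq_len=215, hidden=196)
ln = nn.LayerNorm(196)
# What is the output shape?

Input shape: (16, 215, 196)
Output shape: (16, 215, 196)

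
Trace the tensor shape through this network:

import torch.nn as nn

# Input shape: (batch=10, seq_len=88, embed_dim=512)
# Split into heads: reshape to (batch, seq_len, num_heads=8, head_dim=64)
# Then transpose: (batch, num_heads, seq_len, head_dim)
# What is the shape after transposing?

Input shape: (10, 88, 512)
  -> after reshape: (10, 88, 8, 64)
Output shape: (10, 8, 88, 64)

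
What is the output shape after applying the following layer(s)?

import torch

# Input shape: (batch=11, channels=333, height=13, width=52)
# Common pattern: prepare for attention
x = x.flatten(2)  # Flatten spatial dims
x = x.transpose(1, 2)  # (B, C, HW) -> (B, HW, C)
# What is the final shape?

Input shape: (11, 333, 13, 52)
  -> after flatten(2): (11, 333, 676)
Output shape: (11, 676, 333)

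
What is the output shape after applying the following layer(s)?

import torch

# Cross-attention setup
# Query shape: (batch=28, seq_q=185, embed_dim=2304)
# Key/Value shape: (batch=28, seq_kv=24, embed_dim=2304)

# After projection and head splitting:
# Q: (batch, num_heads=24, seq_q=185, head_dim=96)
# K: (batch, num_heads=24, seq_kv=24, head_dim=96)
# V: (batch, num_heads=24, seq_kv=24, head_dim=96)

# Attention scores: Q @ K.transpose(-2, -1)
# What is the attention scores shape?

Input shape: (28, 185, 2304)
Output shape: (28, 24, 185, 24)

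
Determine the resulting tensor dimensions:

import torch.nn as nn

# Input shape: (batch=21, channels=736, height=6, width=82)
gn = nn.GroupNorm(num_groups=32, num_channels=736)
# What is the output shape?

Input shape: (21, 736, 6, 82)
Output shape: (21, 736, 6, 82)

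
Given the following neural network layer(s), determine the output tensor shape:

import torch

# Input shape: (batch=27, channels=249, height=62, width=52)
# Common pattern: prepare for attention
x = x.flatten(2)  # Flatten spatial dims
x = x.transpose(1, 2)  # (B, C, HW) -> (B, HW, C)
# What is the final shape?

Input shape: (27, 249, 62, 52)
  -> after flatten(2): (27, 249, 3224)
Output shape: (27, 3224, 249)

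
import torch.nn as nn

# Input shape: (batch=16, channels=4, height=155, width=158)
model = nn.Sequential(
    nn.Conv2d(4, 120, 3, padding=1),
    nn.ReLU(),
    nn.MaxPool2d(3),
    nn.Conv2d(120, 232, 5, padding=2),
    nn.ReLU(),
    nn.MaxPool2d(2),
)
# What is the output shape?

Input shape: (16, 4, 155, 158)
  -> after first Conv2d: (16, 120, 155, 158)
  -> after first MaxPool2d: (16, 120, 51, 52)
  -> after second Conv2d: (16, 232, 51, 52)
Output shape: (16, 232, 25, 26)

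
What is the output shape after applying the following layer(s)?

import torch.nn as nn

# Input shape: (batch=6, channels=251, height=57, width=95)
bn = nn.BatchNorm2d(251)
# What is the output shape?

Input shape: (6, 251, 57, 95)
Output shape: (6, 251, 57, 95)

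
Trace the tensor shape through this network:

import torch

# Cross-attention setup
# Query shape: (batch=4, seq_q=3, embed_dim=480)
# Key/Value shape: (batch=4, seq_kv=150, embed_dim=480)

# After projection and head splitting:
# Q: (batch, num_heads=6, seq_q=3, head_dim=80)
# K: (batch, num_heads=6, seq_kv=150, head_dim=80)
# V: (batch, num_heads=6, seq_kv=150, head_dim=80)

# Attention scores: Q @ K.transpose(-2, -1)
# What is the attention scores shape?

Input shape: (4, 3, 480)
Output shape: (4, 6, 3, 150)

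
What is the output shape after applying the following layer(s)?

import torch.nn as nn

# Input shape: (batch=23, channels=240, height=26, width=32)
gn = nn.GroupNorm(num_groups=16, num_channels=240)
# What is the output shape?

Input shape: (23, 240, 26, 32)
Output shape: (23, 240, 26, 32)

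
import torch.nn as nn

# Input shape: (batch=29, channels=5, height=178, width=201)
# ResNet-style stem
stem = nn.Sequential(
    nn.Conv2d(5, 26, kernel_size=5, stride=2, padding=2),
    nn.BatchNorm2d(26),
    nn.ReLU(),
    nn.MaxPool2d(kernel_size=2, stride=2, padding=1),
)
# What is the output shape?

Input shape: (29, 5, 178, 201)
  -> after Conv2d 5x5 stride=2: (29, 26, 89, 101)
Output shape: (29, 26, 45, 51)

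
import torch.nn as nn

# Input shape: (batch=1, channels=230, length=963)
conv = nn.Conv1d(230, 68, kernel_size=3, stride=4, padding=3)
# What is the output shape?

Input shape: (1, 230, 963)
Output shape: (1, 68, 242)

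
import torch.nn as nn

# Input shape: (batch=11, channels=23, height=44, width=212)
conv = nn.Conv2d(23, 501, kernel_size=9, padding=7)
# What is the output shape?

Input shape: (11, 23, 44, 212)
Output shape: (11, 501, 50, 218)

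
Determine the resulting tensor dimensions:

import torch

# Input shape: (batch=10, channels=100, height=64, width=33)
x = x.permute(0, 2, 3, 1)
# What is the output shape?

Input shape: (10, 100, 64, 33)
Output shape: (10, 64, 33, 100)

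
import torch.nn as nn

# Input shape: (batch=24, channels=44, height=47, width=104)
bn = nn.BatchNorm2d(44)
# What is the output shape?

Input shape: (24, 44, 47, 104)
Output shape: (24, 44, 47, 104)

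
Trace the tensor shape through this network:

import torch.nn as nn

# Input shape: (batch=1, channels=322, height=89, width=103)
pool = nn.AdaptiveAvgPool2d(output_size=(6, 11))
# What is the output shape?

Input shape: (1, 322, 89, 103)
Output shape: (1, 322, 6, 11)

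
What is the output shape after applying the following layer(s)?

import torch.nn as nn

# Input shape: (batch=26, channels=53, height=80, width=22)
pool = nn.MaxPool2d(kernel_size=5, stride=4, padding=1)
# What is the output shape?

Input shape: (26, 53, 80, 22)
Output shape: (26, 53, 20, 5)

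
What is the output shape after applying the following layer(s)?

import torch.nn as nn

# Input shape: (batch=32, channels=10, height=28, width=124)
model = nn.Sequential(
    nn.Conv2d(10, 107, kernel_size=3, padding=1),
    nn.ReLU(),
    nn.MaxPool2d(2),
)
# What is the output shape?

Input shape: (32, 10, 28, 124)
  -> after Conv2d: (32, 107, 28, 124)
  -> after ReLU: (32, 107, 28, 124)
Output shape: (32, 107, 14, 62)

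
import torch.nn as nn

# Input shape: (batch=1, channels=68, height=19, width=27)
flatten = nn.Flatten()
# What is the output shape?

Input shape: (1, 68, 19, 27)
Output shape: (1, 34884)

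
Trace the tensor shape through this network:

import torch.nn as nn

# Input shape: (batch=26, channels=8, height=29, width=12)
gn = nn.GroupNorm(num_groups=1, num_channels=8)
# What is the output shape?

Input shape: (26, 8, 29, 12)
Output shape: (26, 8, 29, 12)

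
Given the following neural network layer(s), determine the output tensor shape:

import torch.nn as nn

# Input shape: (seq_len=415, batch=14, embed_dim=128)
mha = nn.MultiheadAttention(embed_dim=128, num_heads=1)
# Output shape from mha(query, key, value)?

Input shape: (415, 14, 128)
Output shape: (415, 14, 128)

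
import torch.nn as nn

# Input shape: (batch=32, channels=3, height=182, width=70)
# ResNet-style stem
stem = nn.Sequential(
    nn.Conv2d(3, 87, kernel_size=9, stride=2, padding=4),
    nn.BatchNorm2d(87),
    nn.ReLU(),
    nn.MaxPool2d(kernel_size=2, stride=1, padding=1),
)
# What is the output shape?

Input shape: (32, 3, 182, 70)
  -> after Conv2d 9x9 stride=2: (32, 87, 91, 35)
Output shape: (32, 87, 92, 36)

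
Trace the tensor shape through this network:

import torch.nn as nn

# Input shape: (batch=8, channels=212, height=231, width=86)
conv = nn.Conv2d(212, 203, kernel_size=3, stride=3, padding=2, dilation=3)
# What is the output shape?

Input shape: (8, 212, 231, 86)
Output shape: (8, 203, 77, 28)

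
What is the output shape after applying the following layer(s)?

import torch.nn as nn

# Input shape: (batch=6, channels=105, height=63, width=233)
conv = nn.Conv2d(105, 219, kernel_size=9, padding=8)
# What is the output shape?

Input shape: (6, 105, 63, 233)
Output shape: (6, 219, 71, 241)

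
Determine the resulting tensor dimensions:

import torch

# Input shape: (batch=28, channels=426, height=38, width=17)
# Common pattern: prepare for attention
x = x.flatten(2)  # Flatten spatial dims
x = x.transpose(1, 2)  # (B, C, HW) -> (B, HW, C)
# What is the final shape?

Input shape: (28, 426, 38, 17)
  -> after flatten(2): (28, 426, 646)
Output shape: (28, 646, 426)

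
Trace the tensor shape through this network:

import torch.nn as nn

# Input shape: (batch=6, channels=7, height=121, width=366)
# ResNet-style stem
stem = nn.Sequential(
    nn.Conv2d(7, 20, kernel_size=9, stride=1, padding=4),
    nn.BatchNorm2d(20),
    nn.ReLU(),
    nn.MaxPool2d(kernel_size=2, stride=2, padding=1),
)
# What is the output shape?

Input shape: (6, 7, 121, 366)
  -> after Conv2d 9x9 stride=1: (6, 20, 121, 366)
Output shape: (6, 20, 61, 184)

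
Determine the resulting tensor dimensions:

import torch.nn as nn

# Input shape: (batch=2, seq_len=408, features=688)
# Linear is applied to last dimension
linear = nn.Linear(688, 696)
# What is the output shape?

Input shape: (2, 408, 688)
Output shape: (2, 408, 696)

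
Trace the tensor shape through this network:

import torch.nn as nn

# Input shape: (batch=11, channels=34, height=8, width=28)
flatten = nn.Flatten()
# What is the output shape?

Input shape: (11, 34, 8, 28)
Output shape: (11, 7616)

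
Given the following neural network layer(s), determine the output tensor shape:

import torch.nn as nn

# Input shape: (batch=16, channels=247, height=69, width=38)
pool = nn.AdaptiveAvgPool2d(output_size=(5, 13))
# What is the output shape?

Input shape: (16, 247, 69, 38)
Output shape: (16, 247, 5, 13)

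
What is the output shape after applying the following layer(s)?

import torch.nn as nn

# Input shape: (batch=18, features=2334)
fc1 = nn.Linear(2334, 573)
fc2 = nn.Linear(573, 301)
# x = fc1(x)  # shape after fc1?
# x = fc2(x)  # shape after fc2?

Input shape: (18, 2334)
  -> after fc1: (18, 573)
Output shape: (18, 301)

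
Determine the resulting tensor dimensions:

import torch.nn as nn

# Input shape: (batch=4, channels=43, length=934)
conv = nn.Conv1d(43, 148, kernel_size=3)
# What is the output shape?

Input shape: (4, 43, 934)
Output shape: (4, 148, 932)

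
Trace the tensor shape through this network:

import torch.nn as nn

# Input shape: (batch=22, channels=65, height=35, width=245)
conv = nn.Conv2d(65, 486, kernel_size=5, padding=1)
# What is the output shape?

Input shape: (22, 65, 35, 245)
Output shape: (22, 486, 33, 243)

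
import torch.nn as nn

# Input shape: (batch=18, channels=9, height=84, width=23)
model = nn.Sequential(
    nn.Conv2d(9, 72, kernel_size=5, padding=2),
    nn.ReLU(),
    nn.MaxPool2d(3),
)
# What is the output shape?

Input shape: (18, 9, 84, 23)
  -> after Conv2d: (18, 72, 84, 23)
  -> after ReLU: (18, 72, 84, 23)
Output shape: (18, 72, 28, 7)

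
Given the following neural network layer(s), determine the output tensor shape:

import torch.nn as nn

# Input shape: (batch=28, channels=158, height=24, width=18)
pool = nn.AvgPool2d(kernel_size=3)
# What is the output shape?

Input shape: (28, 158, 24, 18)
Output shape: (28, 158, 8, 6)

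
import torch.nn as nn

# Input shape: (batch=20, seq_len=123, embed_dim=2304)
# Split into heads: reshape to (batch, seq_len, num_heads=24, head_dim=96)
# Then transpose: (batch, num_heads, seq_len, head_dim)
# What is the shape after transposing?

Input shape: (20, 123, 2304)
  -> after reshape: (20, 123, 24, 96)
Output shape: (20, 24, 123, 96)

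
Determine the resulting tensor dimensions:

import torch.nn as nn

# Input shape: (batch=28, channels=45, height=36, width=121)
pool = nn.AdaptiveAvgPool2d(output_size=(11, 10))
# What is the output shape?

Input shape: (28, 45, 36, 121)
Output shape: (28, 45, 11, 10)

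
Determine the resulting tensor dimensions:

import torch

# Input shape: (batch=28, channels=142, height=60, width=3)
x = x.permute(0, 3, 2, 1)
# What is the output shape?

Input shape: (28, 142, 60, 3)
Output shape: (28, 3, 60, 142)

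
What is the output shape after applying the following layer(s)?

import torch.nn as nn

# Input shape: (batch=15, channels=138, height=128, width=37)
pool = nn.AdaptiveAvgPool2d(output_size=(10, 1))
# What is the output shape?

Input shape: (15, 138, 128, 37)
Output shape: (15, 138, 10, 1)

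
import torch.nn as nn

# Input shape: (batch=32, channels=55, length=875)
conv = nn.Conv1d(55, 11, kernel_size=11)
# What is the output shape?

Input shape: (32, 55, 875)
Output shape: (32, 11, 865)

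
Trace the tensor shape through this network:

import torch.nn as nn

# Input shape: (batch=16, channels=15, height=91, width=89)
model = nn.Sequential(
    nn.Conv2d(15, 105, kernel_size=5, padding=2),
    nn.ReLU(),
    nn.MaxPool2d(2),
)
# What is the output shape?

Input shape: (16, 15, 91, 89)
  -> after Conv2d: (16, 105, 91, 89)
  -> after ReLU: (16, 105, 91, 89)
Output shape: (16, 105, 45, 44)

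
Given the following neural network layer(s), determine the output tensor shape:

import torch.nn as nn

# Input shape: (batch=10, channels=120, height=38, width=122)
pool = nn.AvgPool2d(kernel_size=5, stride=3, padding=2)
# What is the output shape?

Input shape: (10, 120, 38, 122)
Output shape: (10, 120, 13, 41)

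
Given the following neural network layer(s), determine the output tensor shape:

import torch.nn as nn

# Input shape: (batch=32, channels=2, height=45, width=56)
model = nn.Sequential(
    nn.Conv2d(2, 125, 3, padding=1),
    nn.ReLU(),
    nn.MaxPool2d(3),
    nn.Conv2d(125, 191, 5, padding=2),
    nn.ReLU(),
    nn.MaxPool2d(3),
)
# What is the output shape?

Input shape: (32, 2, 45, 56)
  -> after first Conv2d: (32, 125, 45, 56)
  -> after first MaxPool2d: (32, 125, 15, 18)
  -> after second Conv2d: (32, 191, 15, 18)
Output shape: (32, 191, 5, 6)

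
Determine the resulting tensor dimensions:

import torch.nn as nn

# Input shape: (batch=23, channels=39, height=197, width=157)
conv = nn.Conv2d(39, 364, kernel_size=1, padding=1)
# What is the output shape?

Input shape: (23, 39, 197, 157)
Output shape: (23, 364, 199, 159)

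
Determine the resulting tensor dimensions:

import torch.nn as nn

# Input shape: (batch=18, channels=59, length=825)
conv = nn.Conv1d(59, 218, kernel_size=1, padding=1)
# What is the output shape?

Input shape: (18, 59, 825)
Output shape: (18, 218, 827)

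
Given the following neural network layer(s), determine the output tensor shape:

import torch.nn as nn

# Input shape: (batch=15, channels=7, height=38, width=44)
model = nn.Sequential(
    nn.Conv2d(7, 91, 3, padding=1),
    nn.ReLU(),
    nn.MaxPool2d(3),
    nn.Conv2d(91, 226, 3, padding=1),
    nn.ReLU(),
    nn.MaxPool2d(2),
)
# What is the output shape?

Input shape: (15, 7, 38, 44)
  -> after first Conv2d: (15, 91, 38, 44)
  -> after first MaxPool2d: (15, 91, 12, 14)
  -> after second Conv2d: (15, 226, 12, 14)
Output shape: (15, 226, 6, 7)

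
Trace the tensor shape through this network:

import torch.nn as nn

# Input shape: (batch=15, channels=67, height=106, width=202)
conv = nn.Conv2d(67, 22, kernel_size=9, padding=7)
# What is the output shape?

Input shape: (15, 67, 106, 202)
Output shape: (15, 22, 112, 208)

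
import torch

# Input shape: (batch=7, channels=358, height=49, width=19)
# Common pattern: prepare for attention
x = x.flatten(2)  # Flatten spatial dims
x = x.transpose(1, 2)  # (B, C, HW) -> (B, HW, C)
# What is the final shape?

Input shape: (7, 358, 49, 19)
  -> after flatten(2): (7, 358, 931)
Output shape: (7, 931, 358)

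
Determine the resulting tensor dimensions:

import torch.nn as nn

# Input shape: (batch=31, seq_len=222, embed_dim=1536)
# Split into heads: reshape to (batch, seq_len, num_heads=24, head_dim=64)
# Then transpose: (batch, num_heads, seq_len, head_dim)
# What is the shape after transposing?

Input shape: (31, 222, 1536)
  -> after reshape: (31, 222, 24, 64)
Output shape: (31, 24, 222, 64)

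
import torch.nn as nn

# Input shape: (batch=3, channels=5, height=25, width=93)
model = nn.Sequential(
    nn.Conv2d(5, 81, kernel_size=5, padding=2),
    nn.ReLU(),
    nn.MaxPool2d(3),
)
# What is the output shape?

Input shape: (3, 5, 25, 93)
  -> after Conv2d: (3, 81, 25, 93)
  -> after ReLU: (3, 81, 25, 93)
Output shape: (3, 81, 8, 31)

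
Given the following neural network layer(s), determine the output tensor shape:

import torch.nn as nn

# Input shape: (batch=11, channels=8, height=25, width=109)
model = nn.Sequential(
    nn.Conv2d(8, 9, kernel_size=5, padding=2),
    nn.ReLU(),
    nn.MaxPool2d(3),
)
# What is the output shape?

Input shape: (11, 8, 25, 109)
  -> after Conv2d: (11, 9, 25, 109)
  -> after ReLU: (11, 9, 25, 109)
Output shape: (11, 9, 8, 36)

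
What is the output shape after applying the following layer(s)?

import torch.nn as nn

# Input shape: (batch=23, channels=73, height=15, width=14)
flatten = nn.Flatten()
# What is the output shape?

Input shape: (23, 73, 15, 14)
Output shape: (23, 15330)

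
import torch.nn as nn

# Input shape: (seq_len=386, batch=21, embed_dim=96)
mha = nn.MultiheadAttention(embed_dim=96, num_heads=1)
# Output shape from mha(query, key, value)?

Input shape: (386, 21, 96)
Output shape: (386, 21, 96)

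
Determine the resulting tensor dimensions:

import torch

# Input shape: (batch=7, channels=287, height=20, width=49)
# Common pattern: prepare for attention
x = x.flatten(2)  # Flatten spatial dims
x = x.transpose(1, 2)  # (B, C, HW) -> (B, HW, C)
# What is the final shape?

Input shape: (7, 287, 20, 49)
  -> after flatten(2): (7, 287, 980)
Output shape: (7, 980, 287)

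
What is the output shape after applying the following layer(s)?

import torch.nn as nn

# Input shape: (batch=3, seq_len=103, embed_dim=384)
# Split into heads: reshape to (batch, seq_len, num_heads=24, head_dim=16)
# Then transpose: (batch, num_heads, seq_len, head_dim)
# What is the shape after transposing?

Input shape: (3, 103, 384)
  -> after reshape: (3, 103, 24, 16)
Output shape: (3, 24, 103, 16)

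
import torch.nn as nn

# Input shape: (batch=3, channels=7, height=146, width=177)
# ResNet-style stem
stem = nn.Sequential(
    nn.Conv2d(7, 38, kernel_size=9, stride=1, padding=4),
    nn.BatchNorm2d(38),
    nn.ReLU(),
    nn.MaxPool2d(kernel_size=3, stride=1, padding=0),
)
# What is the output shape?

Input shape: (3, 7, 146, 177)
  -> after Conv2d 9x9 stride=1: (3, 38, 146, 177)
Output shape: (3, 38, 144, 175)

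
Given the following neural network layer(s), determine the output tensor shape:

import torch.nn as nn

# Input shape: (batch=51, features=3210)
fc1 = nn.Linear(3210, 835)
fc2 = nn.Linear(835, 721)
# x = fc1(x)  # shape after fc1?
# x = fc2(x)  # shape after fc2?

Input shape: (51, 3210)
  -> after fc1: (51, 835)
Output shape: (51, 721)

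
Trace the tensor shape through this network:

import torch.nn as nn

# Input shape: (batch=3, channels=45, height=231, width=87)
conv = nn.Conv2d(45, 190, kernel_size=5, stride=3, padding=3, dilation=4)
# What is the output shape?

Input shape: (3, 45, 231, 87)
Output shape: (3, 190, 74, 26)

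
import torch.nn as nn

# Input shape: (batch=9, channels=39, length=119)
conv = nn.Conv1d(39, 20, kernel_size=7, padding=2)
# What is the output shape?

Input shape: (9, 39, 119)
Output shape: (9, 20, 117)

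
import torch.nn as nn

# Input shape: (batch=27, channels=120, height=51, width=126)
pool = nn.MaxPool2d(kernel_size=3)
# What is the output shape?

Input shape: (27, 120, 51, 126)
Output shape: (27, 120, 17, 42)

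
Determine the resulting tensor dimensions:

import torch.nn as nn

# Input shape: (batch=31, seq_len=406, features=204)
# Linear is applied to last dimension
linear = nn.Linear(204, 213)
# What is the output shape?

Input shape: (31, 406, 204)
Output shape: (31, 406, 213)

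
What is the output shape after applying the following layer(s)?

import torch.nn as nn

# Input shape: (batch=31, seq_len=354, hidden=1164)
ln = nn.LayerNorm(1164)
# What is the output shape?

Input shape: (31, 354, 1164)
Output shape: (31, 354, 1164)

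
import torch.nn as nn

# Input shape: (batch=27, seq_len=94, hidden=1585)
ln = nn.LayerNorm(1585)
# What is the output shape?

Input shape: (27, 94, 1585)
Output shape: (27, 94, 1585)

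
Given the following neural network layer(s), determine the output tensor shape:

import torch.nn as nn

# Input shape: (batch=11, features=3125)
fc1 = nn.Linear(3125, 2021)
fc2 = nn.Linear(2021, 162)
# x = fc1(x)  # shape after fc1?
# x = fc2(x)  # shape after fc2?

Input shape: (11, 3125)
  -> after fc1: (11, 2021)
Output shape: (11, 162)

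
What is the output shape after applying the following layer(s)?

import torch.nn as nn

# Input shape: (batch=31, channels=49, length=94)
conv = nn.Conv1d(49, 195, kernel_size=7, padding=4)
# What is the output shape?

Input shape: (31, 49, 94)
Output shape: (31, 195, 96)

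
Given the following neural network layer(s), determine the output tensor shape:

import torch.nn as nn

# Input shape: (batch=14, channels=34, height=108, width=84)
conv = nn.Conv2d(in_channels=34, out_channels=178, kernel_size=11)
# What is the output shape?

Input shape: (14, 34, 108, 84)
Output shape: (14, 178, 98, 74)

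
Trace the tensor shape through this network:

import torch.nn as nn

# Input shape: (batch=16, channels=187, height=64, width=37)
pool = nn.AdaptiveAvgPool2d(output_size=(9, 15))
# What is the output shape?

Input shape: (16, 187, 64, 37)
Output shape: (16, 187, 9, 15)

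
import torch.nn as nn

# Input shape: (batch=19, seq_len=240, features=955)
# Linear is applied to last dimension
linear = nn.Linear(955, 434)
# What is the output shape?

Input shape: (19, 240, 955)
Output shape: (19, 240, 434)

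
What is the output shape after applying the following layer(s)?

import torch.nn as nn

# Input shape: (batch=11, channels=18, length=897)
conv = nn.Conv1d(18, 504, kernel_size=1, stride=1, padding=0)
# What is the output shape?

Input shape: (11, 18, 897)
Output shape: (11, 504, 897)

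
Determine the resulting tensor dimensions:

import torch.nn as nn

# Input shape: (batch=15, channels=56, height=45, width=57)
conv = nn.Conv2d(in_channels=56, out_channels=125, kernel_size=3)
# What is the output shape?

Input shape: (15, 56, 45, 57)
Output shape: (15, 125, 43, 55)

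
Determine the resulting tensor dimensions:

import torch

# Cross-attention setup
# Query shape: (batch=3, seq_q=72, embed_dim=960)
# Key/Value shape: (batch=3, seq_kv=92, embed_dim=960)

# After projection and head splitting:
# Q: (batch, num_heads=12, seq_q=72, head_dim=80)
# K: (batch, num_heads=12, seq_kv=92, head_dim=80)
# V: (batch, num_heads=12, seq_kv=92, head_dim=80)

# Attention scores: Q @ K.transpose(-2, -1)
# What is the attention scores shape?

Input shape: (3, 72, 960)
Output shape: (3, 12, 72, 92)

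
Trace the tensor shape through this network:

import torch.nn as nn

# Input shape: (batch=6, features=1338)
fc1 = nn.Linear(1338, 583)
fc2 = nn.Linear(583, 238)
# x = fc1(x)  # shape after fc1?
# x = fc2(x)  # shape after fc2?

Input shape: (6, 1338)
  -> after fc1: (6, 583)
Output shape: (6, 238)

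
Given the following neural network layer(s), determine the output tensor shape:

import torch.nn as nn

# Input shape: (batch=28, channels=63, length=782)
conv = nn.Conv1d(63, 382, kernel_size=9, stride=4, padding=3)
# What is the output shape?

Input shape: (28, 63, 782)
Output shape: (28, 382, 195)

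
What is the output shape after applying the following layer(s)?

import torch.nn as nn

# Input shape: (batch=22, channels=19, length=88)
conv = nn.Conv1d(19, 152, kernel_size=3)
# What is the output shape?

Input shape: (22, 19, 88)
Output shape: (22, 152, 86)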